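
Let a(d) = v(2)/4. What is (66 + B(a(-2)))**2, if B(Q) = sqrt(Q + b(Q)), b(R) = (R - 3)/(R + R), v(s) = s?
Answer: (66 + I*sqrt(2))**2 ≈ 4354.0 + 186.68*I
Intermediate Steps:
a(d) = 1/2 (a(d) = 2/4 = 2*(1/4) = 1/2)
b(R) = (-3 + R)/(2*R) (b(R) = (-3 + R)/((2*R)) = (-3 + R)*(1/(2*R)) = (-3 + R)/(2*R))
B(Q) = sqrt(Q + (-3 + Q)/(2*Q))
(66 + B(a(-2)))**2 = (66 + sqrt(2 - 6/1/2 + 4*(1/2))/2)**2 = (66 + sqrt(2 - 6*2 + 2)/2)**2 = (66 + sqrt(2 - 12 + 2)/2)**2 = (66 + sqrt(-8)/2)**2 = (66 + (2*I*sqrt(2))/2)**2 = (66 + I*sqrt(2))**2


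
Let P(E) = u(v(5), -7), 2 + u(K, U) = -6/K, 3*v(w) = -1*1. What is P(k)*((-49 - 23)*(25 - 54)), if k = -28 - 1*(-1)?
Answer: 33408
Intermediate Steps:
v(w) = -⅓ (v(w) = (-1*1)/3 = (⅓)*(-1) = -⅓)
u(K, U) = -2 - 6/K
k = -27 (k = -28 + 1 = -27)
P(E) = 16 (P(E) = -2 - 6/(-⅓) = -2 - 6*(-3) = -2 + 18 = 16)
P(k)*((-49 - 23)*(25 - 54)) = 16*((-49 - 23)*(25 - 54)) = 16*(-72*(-29)) = 16*2088 = 33408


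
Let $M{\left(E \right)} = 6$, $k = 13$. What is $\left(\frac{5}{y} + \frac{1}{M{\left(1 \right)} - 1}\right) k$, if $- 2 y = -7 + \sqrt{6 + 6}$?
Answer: $\frac{5031}{185} + \frac{260 \sqrt{3}}{37} \approx 39.366$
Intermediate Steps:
$y = \frac{7}{2} - \sqrt{3}$ ($y = - \frac{-7 + \sqrt{6 + 6}}{2} = - \frac{-7 + \sqrt{12}}{2} = - \frac{-7 + 2 \sqrt{3}}{2} = \frac{7}{2} - \sqrt{3} \approx 1.768$)
$\left(\frac{5}{y} + \frac{1}{M{\left(1 \right)} - 1}\right) k = \left(\frac{5}{\frac{7}{2} - \sqrt{3}} + \frac{1}{6 - 1}\right) 13 = \left(\frac{5}{\frac{7}{2} - \sqrt{3}} + \frac{1}{5}\right) 13 = \left(\frac{1}{5} + \frac{5}{\frac{7}{2} - \sqrt{3}}\right) 13 = \frac{13}{5} + \frac{65}{\frac{7}{2} - \sqrt{3}}$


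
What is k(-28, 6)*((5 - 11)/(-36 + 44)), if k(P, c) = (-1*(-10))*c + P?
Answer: -24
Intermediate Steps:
k(P, c) = P + 10*c (k(P, c) = 10*c + P = P + 10*c)
k(-28, 6)*((5 - 11)/(-36 + 44)) = (-28 + 10*6)*((5 - 11)/(-36 + 44)) = (-28 + 60)*(-6/8) = 32*(-6*⅛) = 32*(-¾) = -24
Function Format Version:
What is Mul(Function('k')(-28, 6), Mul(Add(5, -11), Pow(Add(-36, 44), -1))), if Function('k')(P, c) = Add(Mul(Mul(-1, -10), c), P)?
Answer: -24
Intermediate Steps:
Function('k')(P, c) = Add(P, Mul(10, c)) (Function('k')(P, c) = Add(Mul(10, c), P) = Add(P, Mul(10, c)))
Mul(Function('k')(-28, 6), Mul(Add(5, -11), Pow(Add(-36, 44), -1))) = Mul(Add(-28, Mul(10, 6)), Mul(Add(5, -11), Pow(Add(-36, 44), -1))) = Mul(Add(-28, 60), Mul(-6, Pow(8, -1))) = Mul(32, Mul(-6, Rational(1, 8))) = Mul(32, Rational(-3, 4)) = -24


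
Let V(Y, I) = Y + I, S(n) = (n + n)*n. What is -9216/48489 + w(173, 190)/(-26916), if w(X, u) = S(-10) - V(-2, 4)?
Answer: -14314371/72507218 ≈ -0.19742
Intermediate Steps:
S(n) = 2*n² (S(n) = (2*n)*n = 2*n²)
V(Y, I) = I + Y
w(X, u) = 198 (w(X, u) = 2*(-10)² - (4 - 2) = 2*100 - 1*2 = 200 - 2 = 198)
-9216/48489 + w(173, 190)/(-26916) = -9216/48489 + 198/(-26916) = -9216*1/48489 + 198*(-1/26916) = -3072/16163 - 33/4486 = -14314371/72507218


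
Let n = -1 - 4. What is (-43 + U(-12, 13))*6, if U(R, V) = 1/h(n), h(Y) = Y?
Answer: -1296/5 ≈ -259.20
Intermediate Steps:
n = -5
U(R, V) = -⅕ (U(R, V) = 1/(-5) = -⅕)
(-43 + U(-12, 13))*6 = (-43 - ⅕)*6 = -216/5*6 = -1296/5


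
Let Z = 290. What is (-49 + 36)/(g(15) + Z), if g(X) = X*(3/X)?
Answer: -13/293 ≈ -0.044369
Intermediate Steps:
g(X) = 3
(-49 + 36)/(g(15) + Z) = (-49 + 36)/(3 + 290) = -13/293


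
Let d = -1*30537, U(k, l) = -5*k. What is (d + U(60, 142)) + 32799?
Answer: 1962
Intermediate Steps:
d = -30537
(d + U(60, 142)) + 32799 = (-30537 - 5*60) + 32799 = (-30537 - 300) + 32799 = -30837 + 32799 = 1962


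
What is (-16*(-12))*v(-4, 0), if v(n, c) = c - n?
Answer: 768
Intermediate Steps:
(-16*(-12))*v(-4, 0) = (-16*(-12))*(0 - 1*(-4)) = 192*(0 + 4) = 192*4 = 768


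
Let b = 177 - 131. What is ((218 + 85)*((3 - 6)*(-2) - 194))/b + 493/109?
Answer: -3093199/2507 ≈ -1233.8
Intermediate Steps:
b = 46
((218 + 85)*((3 - 6)*(-2) - 194))/b + 493/109 = ((218 + 85)*((3 - 6)*(-2) - 194))/46 + 493/109 = (303*(-3*(-2) - 194))*(1/46) + 493*(1/109) = (303*(6 - 194))*(1/46) + 493/109 = (303*(-188))*(1/46) + 493/109 = -56964*1/46 + 493/109 = -28482/23 + 493/109 = -3093199/2507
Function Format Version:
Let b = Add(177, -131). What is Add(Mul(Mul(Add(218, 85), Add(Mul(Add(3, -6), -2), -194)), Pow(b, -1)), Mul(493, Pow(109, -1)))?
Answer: Rational(-3093199, 2507) ≈ -1233.8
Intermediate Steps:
b = 46
Add(Mul(Mul(Add(218, 85), Add(Mul(Add(3, -6), -2), -194)), Pow(b, -1)), Mul(493, Pow(109, -1))) = Add(Mul(Mul(Add(218, 85), Add(Mul(Add(3, -6), -2), -194)), Pow(46, -1)), Mul(493, Pow(109, -1))) = Add(Mul(Mul(303, Add(Mul(-3, -2), -194)), Rational(1, 46)), Mul(493, Rational(1, 109))) = Add(Mul(Mul(303, Add(6, -194)), Rational(1, 46)), Rational(493, 109)) = Add(Mul(Mul(303, -188), Rational(1, 46)), Rational(493, 109)) = Add(Mul(-56964, Rational(1, 46)), Rational(493, 109)) = Add(Rational(-28482, 23), Rational(493, 109)) = Rational(-3093199, 2507)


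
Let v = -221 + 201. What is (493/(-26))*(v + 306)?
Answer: -5423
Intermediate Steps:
v = -20
(493/(-26))*(v + 306) = (493/(-26))*(-20 + 306) = (493*(-1/26))*286 = -493/26*286 = -5423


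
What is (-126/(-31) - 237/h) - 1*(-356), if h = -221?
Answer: 2474149/6851 ≈ 361.14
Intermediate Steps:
(-126/(-31) - 237/h) - 1*(-356) = (-126/(-31) - 237/(-221)) - 1*(-356) = (-126*(-1/31) - 237*(-1/221)) + 356 = (126/31 + 237/221) + 356 = 35193/6851 + 356 = 2474149/6851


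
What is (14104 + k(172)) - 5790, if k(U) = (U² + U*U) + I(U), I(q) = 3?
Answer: 67485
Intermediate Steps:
k(U) = 3 + 2*U² (k(U) = (U² + U*U) + 3 = (U² + U²) + 3 = 2*U² + 3 = 3 + 2*U²)
(14104 + k(172)) - 5790 = (14104 + (3 + 2*172²)) - 5790 = (14104 + (3 + 2*29584)) - 5790 = (14104 + (3 + 59168)) - 5790 = (14104 + 59171) - 5790 = 73275 - 5790 = 67485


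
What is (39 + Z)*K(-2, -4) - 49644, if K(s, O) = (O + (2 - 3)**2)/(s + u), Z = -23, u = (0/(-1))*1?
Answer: -49620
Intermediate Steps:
u = 0 (u = (0*(-1))*1 = 0*1 = 0)
K(s, O) = (1 + O)/s (K(s, O) = (O + (2 - 3)**2)/(s + 0) = (O + (-1)**2)/s = (O + 1)/s = (1 + O)/s)
(39 + Z)*K(-2, -4) - 49644 = (39 - 23)*((1 - 4)/(-2)) - 49644 = 16*(-1/2*(-3)) - 49644 = 16*(3/2) - 49644 = 24 - 49644 = -49620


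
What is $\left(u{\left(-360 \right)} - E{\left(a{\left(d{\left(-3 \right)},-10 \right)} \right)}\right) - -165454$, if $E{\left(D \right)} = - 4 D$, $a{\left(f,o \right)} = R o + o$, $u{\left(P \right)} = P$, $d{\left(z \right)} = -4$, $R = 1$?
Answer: $165014$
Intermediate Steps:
$a{\left(f,o \right)} = 2 o$ ($a{\left(f,o \right)} = 1 o + o = o + o = 2 o$)
$\left(u{\left(-360 \right)} - E{\left(a{\left(d{\left(-3 \right)},-10 \right)} \right)}\right) - -165454 = \left(-360 - - 4 \cdot 2 \left(-10\right)\right) - -165454 = \left(-360 - \left(-4\right) \left(-20\right)\right) + 165454 = \left(-360 - 80\right) + 165454 = -440 + 165454 = 165014$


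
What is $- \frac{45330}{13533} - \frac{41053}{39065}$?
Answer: $- \frac{59650941}{13555555} \approx -4.4005$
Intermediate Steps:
$- \frac{45330}{13533} - \frac{41053}{39065} = \left(-45330\right) \frac{1}{13533} - \frac{41053}{39065} = - \frac{15110}{4511} - \frac{41053}{39065} = - \frac{59650941}{13555555}$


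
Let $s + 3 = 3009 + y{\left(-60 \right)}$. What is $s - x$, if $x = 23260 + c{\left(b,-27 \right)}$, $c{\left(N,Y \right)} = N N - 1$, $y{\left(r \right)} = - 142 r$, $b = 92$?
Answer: $-20197$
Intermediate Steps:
$c{\left(N,Y \right)} = -1 + N^{2}$ ($c{\left(N,Y \right)} = N^{2} - 1 = -1 + N^{2}$)
$s = 11526$ ($s = -3 + \left(3009 - -8520\right) = -3 + \left(3009 + 8520\right) = -3 + 11529 = 11526$)
$x = 31723$ ($x = 23260 - \left(1 - 92^{2}\right) = 23260 + \left(-1 + 8464\right) = 23260 + 8463 = 31723$)
$s - x = 11526 - 31723 = -20197$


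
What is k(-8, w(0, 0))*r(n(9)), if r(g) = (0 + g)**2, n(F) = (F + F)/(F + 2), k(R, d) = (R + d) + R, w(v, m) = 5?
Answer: -324/11 ≈ -29.455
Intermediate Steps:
k(R, d) = d + 2*R
n(F) = 2*F/(2 + F) (n(F) = (2*F)/(2 + F) = 2*F/(2 + F))
r(g) = g**2
k(-8, w(0, 0))*r(n(9)) = (5 + 2*(-8))*(2*9/(2 + 9))**2 = (5 - 16)*(2*9/11)**2 = -11*(2*9*(1/11))**2 = -11*(18/11)**2 = -11*324/121 = -324/11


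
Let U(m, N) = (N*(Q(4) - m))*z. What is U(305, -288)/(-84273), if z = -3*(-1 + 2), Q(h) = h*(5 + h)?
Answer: 77472/28091 ≈ 2.7579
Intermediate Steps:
z = -3 (z = -3*1 = -3)
U(m, N) = -3*N*(36 - m) (U(m, N) = (N*(4*(5 + 4) - m))*(-3) = (N*(4*9 - m))*(-3) = (N*(36 - m))*(-3) = -3*N*(36 - m))
U(305, -288)/(-84273) = (3*(-288)*(-36 + 305))/(-84273) = (3*(-288)*269)*(-1/84273) = -232416*(-1/84273) = 77472/28091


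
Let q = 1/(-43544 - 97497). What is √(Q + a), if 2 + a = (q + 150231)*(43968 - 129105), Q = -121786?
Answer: I*√254432621807771571618/141041 ≈ 1.1309e+5*I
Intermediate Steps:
q = -1/141041 (q = 1/(-141041) = -1/141041 ≈ -7.0901e-6)
a = -1803944946306472/141041 (a = -2 + (-1/141041 + 150231)*(43968 - 129105) = -2 + (21188730470/141041)*(-85137) = -2 - 1803944946024390/141041 = -1803944946306472/141041 ≈ -1.2790e+10)
√(Q + a) = √(-121786 - 1803944946306472/141041) = √(-1803962123125698/141041) = I*√254432621807771571618/141041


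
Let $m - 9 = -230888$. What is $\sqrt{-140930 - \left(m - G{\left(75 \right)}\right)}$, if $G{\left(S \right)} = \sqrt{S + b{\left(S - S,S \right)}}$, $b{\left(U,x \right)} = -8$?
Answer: $\sqrt{89949 + \sqrt{67}} \approx 299.93$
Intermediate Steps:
$m = -230879$ ($m = 9 - 230888 = -230879$)
$G{\left(S \right)} = \sqrt{-8 + S}$ ($G{\left(S \right)} = \sqrt{S - 8} = \sqrt{-8 + S}$)
$\sqrt{-140930 - \left(m - G{\left(75 \right)}\right)} = \sqrt{-140930 + \left(\sqrt{-8 + 75} - -230879\right)} = \sqrt{-140930 + \left(\sqrt{67} + 230879\right)} = \sqrt{-140930 + \left(230879 + \sqrt{67}\right)} = \sqrt{89949 + \sqrt{67}}$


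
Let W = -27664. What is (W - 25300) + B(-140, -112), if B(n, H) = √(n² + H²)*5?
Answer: -52964 + 140*√41 ≈ -52068.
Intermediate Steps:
B(n, H) = 5*√(H² + n²) (B(n, H) = √(H² + n²)*5 = 5*√(H² + n²))
(W - 25300) + B(-140, -112) = (-27664 - 25300) + 5*√((-112)² + (-140)²) = -52964 + 5*√(12544 + 19600) = -52964 + 5*√32144 = -52964 + 5*(28*√41) = -52964 + 140*√41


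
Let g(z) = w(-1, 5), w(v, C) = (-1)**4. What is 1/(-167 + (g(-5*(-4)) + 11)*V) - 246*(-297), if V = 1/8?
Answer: 24183520/331 ≈ 73062.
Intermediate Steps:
w(v, C) = 1
V = 1/8 ≈ 0.12500
g(z) = 1
1/(-167 + (g(-5*(-4)) + 11)*V) - 246*(-297) = 1/(-167 + (1 + 11)*(1/8)) - 246*(-297) = 1/(-167 + 12*(1/8)) + 73062 = 1/(-167 + 3/2) + 73062 = 1/(-331/2) + 73062 = -2/331 + 73062 = 24183520/331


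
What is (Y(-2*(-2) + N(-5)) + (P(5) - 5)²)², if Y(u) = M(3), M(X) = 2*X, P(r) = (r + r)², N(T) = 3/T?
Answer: 81558961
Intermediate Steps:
P(r) = 4*r² (P(r) = (2*r)² = 4*r²)
Y(u) = 6 (Y(u) = 2*3 = 6)
(Y(-2*(-2) + N(-5)) + (P(5) - 5)²)² = (6 + (4*5² - 5)²)² = (6 + (4*25 - 5)²)² = (6 + (100 - 5)²)² = (6 + 95²)² = (6 + 9025)² = 9031² = 81558961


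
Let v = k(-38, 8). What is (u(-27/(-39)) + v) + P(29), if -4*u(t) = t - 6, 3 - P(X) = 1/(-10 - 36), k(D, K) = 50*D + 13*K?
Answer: -2142815/1196 ≈ -1791.7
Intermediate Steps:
k(D, K) = 13*K + 50*D
P(X) = 139/46 (P(X) = 3 - 1/(-10 - 36) = 3 - 1/(-46) = 3 - 1*(-1/46) = 3 + 1/46 = 139/46)
v = -1796 (v = 13*8 + 50*(-38) = 104 - 1900 = -1796)
u(t) = 3/2 - t/4 (u(t) = -(t - 6)/4 = -(-6 + t)/4 = 3/2 - t/4)
(u(-27/(-39)) + v) + P(29) = ((3/2 - (-27)/(4*(-39))) - 1796) + 139/46 = ((3/2 - (-27)*(-1)/(4*39)) - 1796) + 139/46 = ((3/2 - 1/4*9/13) - 1796) + 139/46 = ((3/2 - 9/52) - 1796) + 139/46 = (69/52 - 1796) + 139/46 = -93323/52 + 139/46 = -2142815/1196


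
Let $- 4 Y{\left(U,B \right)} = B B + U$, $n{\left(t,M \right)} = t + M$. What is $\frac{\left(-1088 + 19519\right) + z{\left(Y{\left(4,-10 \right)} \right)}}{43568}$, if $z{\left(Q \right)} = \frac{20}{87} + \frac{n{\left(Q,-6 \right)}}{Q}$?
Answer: $\frac{2978159}{7039344} \approx 0.42307$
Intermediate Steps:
$n{\left(t,M \right)} = M + t$
$Y{\left(U,B \right)} = - \frac{U}{4} - \frac{B^{2}}{4}$ ($Y{\left(U,B \right)} = - \frac{B B + U}{4} = - \frac{B^{2} + U}{4} = - \frac{U + B^{2}}{4} = - \frac{U}{4} - \frac{B^{2}}{4}$)
$z{\left(Q \right)} = \frac{20}{87} + \frac{-6 + Q}{Q}$
$\frac{\left(-1088 + 19519\right) + z{\left(Y{\left(4,-10 \right)} \right)}}{43568} = \frac{\left(-1088 + 19519\right) + \left(\frac{107}{87} - \frac{6}{\left(- \frac{1}{4}\right) 4 - \frac{\left(-10\right)^{2}}{4}}\right)}{43568} = \left(18431 + \left(\frac{107}{87} - \frac{6}{-1 - 25}\right)\right) \frac{1}{43568} = \left(18431 + \left(\frac{107}{87} - \frac{6}{-26}\right)\right) \frac{1}{43568} = \left(18431 + \left(\frac{107}{87} - - \frac{3}{13}\right)\right) \frac{1}{43568} = \left(18431 + \left(\frac{107}{87} + \frac{3}{13}\right)\right) \frac{1}{43568} = \left(18431 + \frac{1652}{1131}\right) \frac{1}{43568} = \frac{20847113}{1131} \cdot \frac{1}{43568} = \frac{2978159}{7039344}$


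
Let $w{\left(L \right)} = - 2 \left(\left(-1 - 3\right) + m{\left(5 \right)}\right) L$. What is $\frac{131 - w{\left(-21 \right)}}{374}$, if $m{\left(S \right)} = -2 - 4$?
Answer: $\frac{551}{374} \approx 1.4733$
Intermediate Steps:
$m{\left(S \right)} = -6$
$w{\left(L \right)} = 20 L$ ($w{\left(L \right)} = - 2 \left(\left(-1 - 3\right) - 6\right) L = - 2 \left(-4 - 6\right) L = \left(-2\right) \left(-10\right) L = 20 L$)
$\frac{131 - w{\left(-21 \right)}}{374} = \frac{131 - 20 \left(-21\right)}{374} = \left(131 - -420\right) \frac{1}{374} = \left(131 + 420\right) \frac{1}{374} = 551 \cdot \frac{1}{374} = \frac{551}{374}$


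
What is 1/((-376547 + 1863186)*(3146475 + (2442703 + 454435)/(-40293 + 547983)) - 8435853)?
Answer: 253845/1187403774542048431 ≈ 2.1378e-13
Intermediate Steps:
1/((-376547 + 1863186)*(3146475 + (2442703 + 454435)/(-40293 + 547983)) - 8435853) = 1/(1486639*(3146475 + 2897138/507690) - 8435853) = 1/(1486639*(3146475 + 2897138*(1/507690)) - 8435853) = 1/(1486639*(3146475 + 1448569/253845) - 8435853) = 1/(1486639*(798718394944/253845) - 8435853) = 1/(1187405915941153216/253845 - 8435853) = 1/(1187403774542048431/253845) = 253845/1187403774542048431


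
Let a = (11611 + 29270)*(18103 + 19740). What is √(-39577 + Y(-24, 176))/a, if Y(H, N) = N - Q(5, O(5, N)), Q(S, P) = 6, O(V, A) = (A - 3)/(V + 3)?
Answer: I*√39407/1547059683 ≈ 1.2832e-7*I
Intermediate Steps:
a = 1547059683 (a = 40881*37843 = 1547059683)
O(V, A) = (-3 + A)/(3 + V)
Y(H, N) = -6 + N (Y(H, N) = N - 1*6 = N - 6 = -6 + N)
√(-39577 + Y(-24, 176))/a = √(-39577 + (-6 + 176))/1547059683 = √(-39577 + 170)*(1/1547059683) = √(-39407)*(1/1547059683) = (I*√39407)*(1/1547059683) = I*√39407/1547059683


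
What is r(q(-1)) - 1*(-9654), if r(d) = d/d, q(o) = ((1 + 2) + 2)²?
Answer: 9655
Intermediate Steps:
q(o) = 25 (q(o) = (3 + 2)² = 5² = 25)
r(d) = 1
r(q(-1)) - 1*(-9654) = 1 - 1*(-9654) = 1 + 9654 = 9655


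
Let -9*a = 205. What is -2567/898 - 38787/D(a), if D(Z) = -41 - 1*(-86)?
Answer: -11648747/13470 ≈ -864.79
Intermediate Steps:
a = -205/9 (a = -⅑*205 = -205/9 ≈ -22.778)
D(Z) = 45 (D(Z) = -41 + 86 = 45)
-2567/898 - 38787/D(a) = -2567/898 - 38787/45 = -2567*1/898 - 38787*1/45 = -2567/898 - 12929/15 = -11648747/13470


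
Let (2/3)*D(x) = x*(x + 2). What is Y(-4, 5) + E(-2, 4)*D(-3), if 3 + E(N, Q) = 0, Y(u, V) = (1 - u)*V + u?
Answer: 15/2 ≈ 7.5000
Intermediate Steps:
D(x) = 3*x*(2 + x)/2 (D(x) = 3*(x*(x + 2))/2 = 3*(x*(2 + x))/2 = 3*x*(2 + x)/2)
Y(u, V) = u + V*(1 - u) (Y(u, V) = V*(1 - u) + u = u + V*(1 - u))
E(N, Q) = -3 (E(N, Q) = -3 + 0 = -3)
Y(-4, 5) + E(-2, 4)*D(-3) = (5 - 4 - 1*5*(-4)) - 9*(-3)*(2 - 3)/2 = (5 - 4 + 20) - 9*(-3)*(-1)/2 = 21 - 3*9/2 = 21 - 27/2 = 15/2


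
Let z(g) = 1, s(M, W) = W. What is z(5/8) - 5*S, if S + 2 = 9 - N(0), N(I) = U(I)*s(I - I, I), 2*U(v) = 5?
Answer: -34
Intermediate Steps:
U(v) = 5/2 (U(v) = (½)*5 = 5/2)
N(I) = 5*I/2
S = 7 (S = -2 + (9 - 5*0/2) = -2 + (9 - 1*0) = -2 + (9 + 0) = -2 + 9 = 7)
z(5/8) - 5*S = 1 - 5*7 = 1 - 35 = -34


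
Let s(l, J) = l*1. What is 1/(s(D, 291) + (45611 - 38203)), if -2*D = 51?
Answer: 2/14765 ≈ 0.00013546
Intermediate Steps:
D = -51/2 (D = -½*51 = -51/2 ≈ -25.500)
s(l, J) = l
1/(s(D, 291) + (45611 - 38203)) = 1/(-51/2 + (45611 - 38203)) = 1/(-51/2 + 7408) = 1/(14765/2) = 2/14765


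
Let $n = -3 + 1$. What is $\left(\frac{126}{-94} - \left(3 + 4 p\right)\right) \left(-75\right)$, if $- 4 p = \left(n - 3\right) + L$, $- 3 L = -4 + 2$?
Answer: $\frac{30575}{47} \approx 650.53$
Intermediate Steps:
$n = -2$
$L = \frac{2}{3}$ ($L = - \frac{-4 + 2}{3} = \left(- \frac{1}{3}\right) \left(-2\right) = \frac{2}{3} \approx 0.66667$)
$p = \frac{13}{12}$ ($p = - \frac{\left(-2 - 3\right) + \frac{2}{3}}{4} = - \frac{-5 + \frac{2}{3}}{4} = \left(- \frac{1}{4}\right) \left(- \frac{13}{3}\right) = \frac{13}{12} \approx 1.0833$)
$\left(\frac{126}{-94} - \left(3 + 4 p\right)\right) \left(-75\right) = \left(\frac{126}{-94} - \frac{22}{3}\right) \left(-75\right) = \left(126 \left(- \frac{1}{94}\right) - \frac{22}{3}\right) \left(-75\right) = \left(- \frac{63}{47} - \frac{22}{3}\right) \left(-75\right) = \left(- \frac{1223}{141}\right) \left(-75\right) = \frac{30575}{47}$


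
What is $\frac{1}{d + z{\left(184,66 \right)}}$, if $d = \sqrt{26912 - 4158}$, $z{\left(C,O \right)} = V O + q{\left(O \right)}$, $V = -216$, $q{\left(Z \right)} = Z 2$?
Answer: $- \frac{7062}{99732311} - \frac{\sqrt{22754}}{199464622} \approx -7.1566 \cdot 10^{-5}$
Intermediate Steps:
$q{\left(Z \right)} = 2 Z$
$z{\left(C,O \right)} = - 214 O$ ($z{\left(C,O \right)} = - 216 O + 2 O = - 214 O$)
$d = \sqrt{22754} \approx 150.84$
$\frac{1}{d + z{\left(184,66 \right)}} = \frac{1}{\sqrt{22754} - 14124} = \frac{1}{-14124 + \sqrt{22754}}$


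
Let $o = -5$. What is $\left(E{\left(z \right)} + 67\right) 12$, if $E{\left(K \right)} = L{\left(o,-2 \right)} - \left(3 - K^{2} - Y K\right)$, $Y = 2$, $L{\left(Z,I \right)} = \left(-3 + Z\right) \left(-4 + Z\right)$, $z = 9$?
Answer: $2820$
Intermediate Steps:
$L{\left(Z,I \right)} = \left(-4 + Z\right) \left(-3 + Z\right)$
$E{\left(K \right)} = 69 + K^{2} + 2 K$ ($E{\left(K \right)} = \left(12 + \left(-5\right)^{2} - -35\right) - \left(3 - K^{2} - 2 K\right) = \left(12 + 25 + 35\right) + \left(-3 + K^{2} + 2 K\right) = 72 + \left(-3 + K^{2} + 2 K\right) = 69 + K^{2} + 2 K$)
$\left(E{\left(z \right)} + 67\right) 12 = \left(\left(69 + 9^{2} + 2 \cdot 9\right) + 67\right) 12 = \left(\left(69 + 81 + 18\right) + 67\right) 12 = \left(168 + 67\right) 12 = 235 \cdot 12 = 2820$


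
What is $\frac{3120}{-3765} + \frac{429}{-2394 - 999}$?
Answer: $- \frac{20857}{21837} \approx -0.95512$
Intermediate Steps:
$\frac{3120}{-3765} + \frac{429}{-2394 - 999} = 3120 \left(- \frac{1}{3765}\right) + \frac{429}{-2394 - 999} = - \frac{208}{251} + \frac{429}{-3393} = - \frac{208}{251} + 429 \left(- \frac{1}{3393}\right) = - \frac{208}{251} - \frac{11}{87} = - \frac{20857}{21837}$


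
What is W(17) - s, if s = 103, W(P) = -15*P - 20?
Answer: -378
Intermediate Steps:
W(P) = -20 - 15*P
W(17) - s = (-20 - 15*17) - 1*103 = (-20 - 255) - 103 = -275 - 103 = -378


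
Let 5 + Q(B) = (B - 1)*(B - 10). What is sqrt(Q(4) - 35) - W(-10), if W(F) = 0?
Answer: I*sqrt(58) ≈ 7.6158*I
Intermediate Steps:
Q(B) = -5 + (-1 + B)*(-10 + B) (Q(B) = -5 + (B - 1)*(B - 10) = -5 + (-1 + B)*(-10 + B))
sqrt(Q(4) - 35) - W(-10) = sqrt((5 + 4**2 - 11*4) - 35) - 1*0 = sqrt((5 + 16 - 44) - 35) + 0 = sqrt(-23 - 35) + 0 = sqrt(-58) + 0 = I*sqrt(58) + 0 = I*sqrt(58)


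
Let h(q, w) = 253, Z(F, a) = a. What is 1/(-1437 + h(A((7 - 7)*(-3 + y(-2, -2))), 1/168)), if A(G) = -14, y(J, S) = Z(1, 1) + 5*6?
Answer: -1/1184 ≈ -0.00084459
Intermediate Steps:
y(J, S) = 31 (y(J, S) = 1 + 5*6 = 1 + 30 = 31)
1/(-1437 + h(A((7 - 7)*(-3 + y(-2, -2))), 1/168)) = 1/(-1437 + 253) = 1/(-1184) = -1/1184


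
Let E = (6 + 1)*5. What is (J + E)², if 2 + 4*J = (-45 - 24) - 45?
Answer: 36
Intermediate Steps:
J = -29 (J = -½ + ((-45 - 24) - 45)/4 = -½ + (-69 - 45)/4 = -½ + (¼)*(-114) = -½ - 57/2 = -29)
E = 35 (E = 7*5 = 35)
(J + E)² = (-29 + 35)² = 6² = 36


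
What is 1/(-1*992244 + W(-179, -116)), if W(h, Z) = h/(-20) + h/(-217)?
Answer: -4340/4306296537 ≈ -1.0078e-6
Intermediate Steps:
W(h, Z) = -237*h/4340 (W(h, Z) = h*(-1/20) + h*(-1/217) = -h/20 - h/217 = -237*h/4340)
1/(-1*992244 + W(-179, -116)) = 1/(-1*992244 - 237/4340*(-179)) = 1/(-992244 + 42423/4340) = 1/(-4306296537/4340) = -4340/4306296537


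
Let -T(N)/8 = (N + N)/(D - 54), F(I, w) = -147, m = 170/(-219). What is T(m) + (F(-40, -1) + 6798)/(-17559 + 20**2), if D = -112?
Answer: -144231467/311899143 ≈ -0.46243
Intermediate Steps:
m = -170/219 (m = 170*(-1/219) = -170/219 ≈ -0.77626)
T(N) = 8*N/83 (T(N) = -8*(N + N)/(-112 - 54) = -8*2*N/(-166) = -8*2*N*(-1)/166 = -(-8)*N/83 = 8*N/83)
T(m) + (F(-40, -1) + 6798)/(-17559 + 20**2) = (8/83)*(-170/219) + (-147 + 6798)/(-17559 + 20**2) = -1360/18177 + 6651/(-17559 + 400) = -1360/18177 + 6651/(-17159) = -1360/18177 + 6651*(-1/17159) = -1360/18177 - 6651/17159 = -144231467/311899143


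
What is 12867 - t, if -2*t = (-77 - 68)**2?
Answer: 46759/2 ≈ 23380.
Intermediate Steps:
t = -21025/2 (t = -(-77 - 68)**2/2 = -1/2*(-145)**2 = -1/2*21025 = -21025/2 ≈ -10513.)
12867 - t = 12867 - 1*(-21025/2) = 12867 + 21025/2 = 46759/2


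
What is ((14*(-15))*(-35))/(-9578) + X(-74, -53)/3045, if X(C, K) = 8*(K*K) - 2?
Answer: 918271/138881 ≈ 6.6119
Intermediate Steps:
X(C, K) = -2 + 8*K² (X(C, K) = 8*K² - 2 = -2 + 8*K²)
((14*(-15))*(-35))/(-9578) + X(-74, -53)/3045 = ((14*(-15))*(-35))/(-9578) + (-2 + 8*(-53)²)/3045 = -210*(-35)*(-1/9578) + (-2 + 8*2809)*(1/3045) = 7350*(-1/9578) + (-2 + 22472)*(1/3045) = -3675/4789 + 22470*(1/3045) = -3675/4789 + 214/29 = 918271/138881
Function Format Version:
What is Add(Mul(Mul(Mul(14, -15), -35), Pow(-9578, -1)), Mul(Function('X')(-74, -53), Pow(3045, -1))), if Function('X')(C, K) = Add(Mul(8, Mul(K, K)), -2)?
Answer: Rational(918271, 138881) ≈ 6.6119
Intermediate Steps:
Function('X')(C, K) = Add(-2, Mul(8, Pow(K, 2))) (Function('X')(C, K) = Add(Mul(8, Pow(K, 2)), -2) = Add(-2, Mul(8, Pow(K, 2))))
Add(Mul(Mul(Mul(14, -15), -35), Pow(-9578, -1)), Mul(Function('X')(-74, -53), Pow(3045, -1))) = Add(Mul(Mul(Mul(14, -15), -35), Pow(-9578, -1)), Mul(Add(-2, Mul(8, Pow(-53, 2))), Pow(3045, -1))) = Add(Mul(Mul(-210, -35), Rational(-1, 9578)), Mul(Add(-2, Mul(8, 2809)), Rational(1, 3045))) = Add(Mul(7350, Rational(-1, 9578)), Mul(Add(-2, 22472), Rational(1, 3045))) = Add(Rational(-3675, 4789), Mul(22470, Rational(1, 3045))) = Add(Rational(-3675, 4789), Rational(214, 29)) = Rational(918271, 138881)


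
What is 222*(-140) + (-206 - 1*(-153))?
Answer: -31133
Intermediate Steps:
222*(-140) + (-206 - 1*(-153)) = -31080 + (-206 + 153) = -31080 - 53 = -31133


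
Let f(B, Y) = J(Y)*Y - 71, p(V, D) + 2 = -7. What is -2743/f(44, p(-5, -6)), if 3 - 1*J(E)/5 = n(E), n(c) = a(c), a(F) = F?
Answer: 211/47 ≈ 4.4894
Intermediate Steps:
n(c) = c
p(V, D) = -9 (p(V, D) = -2 - 7 = -9)
J(E) = 15 - 5*E
f(B, Y) = -71 + Y*(15 - 5*Y) (f(B, Y) = (15 - 5*Y)*Y - 71 = Y*(15 - 5*Y) - 71 = -71 + Y*(15 - 5*Y))
-2743/f(44, p(-5, -6)) = -2743/(-71 - 5*(-9)*(-3 - 9)) = -2743/(-71 - 5*(-9)*(-12)) = -2743/(-71 - 540) = -2743/(-611) = -2743*(-1/611) = 211/47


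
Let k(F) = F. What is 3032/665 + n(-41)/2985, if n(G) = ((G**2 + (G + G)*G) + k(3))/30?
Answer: 9162373/1985025 ≈ 4.6157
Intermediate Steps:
n(G) = 1/10 + G**2/10 (n(G) = ((G**2 + (G + G)*G) + 3)/30 = ((G**2 + (2*G)*G) + 3)*(1/30) = ((G**2 + 2*G**2) + 3)*(1/30) = (3*G**2 + 3)*(1/30) = (3 + 3*G**2)*(1/30) = 1/10 + G**2/10)
3032/665 + n(-41)/2985 = 3032/665 + (1/10 + (1/10)*(-41)**2)/2985 = 3032*(1/665) + (1/10 + (1/10)*1681)*(1/2985) = 3032/665 + (1/10 + 1681/10)*(1/2985) = 3032/665 + (841/5)*(1/2985) = 3032/665 + 841/14925 = 9162373/1985025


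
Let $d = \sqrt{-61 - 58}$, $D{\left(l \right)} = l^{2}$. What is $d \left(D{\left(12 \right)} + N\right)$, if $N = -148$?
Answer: $- 4 i \sqrt{119} \approx - 43.635 i$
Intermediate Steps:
$d = i \sqrt{119}$ ($d = \sqrt{-119} = i \sqrt{119} \approx 10.909 i$)
$d \left(D{\left(12 \right)} + N\right) = i \sqrt{119} \left(12^{2} - 148\right) = i \sqrt{119} \left(144 - 148\right) = i \sqrt{119} \left(-4\right) = - 4 i \sqrt{119}$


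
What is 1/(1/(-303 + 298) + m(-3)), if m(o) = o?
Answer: -5/16 ≈ -0.31250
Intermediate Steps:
1/(1/(-303 + 298) + m(-3)) = 1/(1/(-303 + 298) - 3) = 1/(1/(-5) - 3) = 1/(-⅕ - 3) = 1/(-16/5) = -5/16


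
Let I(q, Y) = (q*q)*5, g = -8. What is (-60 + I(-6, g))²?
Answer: 14400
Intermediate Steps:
I(q, Y) = 5*q² (I(q, Y) = q²*5 = 5*q²)
(-60 + I(-6, g))² = (-60 + 5*(-6)²)² = (-60 + 5*36)² = (-60 + 180)² = 120² = 14400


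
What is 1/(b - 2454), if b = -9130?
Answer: -1/11584 ≈ -8.6326e-5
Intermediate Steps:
1/(b - 2454) = 1/(-9130 - 2454) = 1/(-11584) = -1/11584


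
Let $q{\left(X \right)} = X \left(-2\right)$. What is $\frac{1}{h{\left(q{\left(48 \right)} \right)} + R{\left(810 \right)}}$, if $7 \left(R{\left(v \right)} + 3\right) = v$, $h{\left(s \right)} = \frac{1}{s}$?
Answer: $\frac{672}{75737} \approx 0.0088728$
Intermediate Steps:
$q{\left(X \right)} = - 2 X$
$R{\left(v \right)} = -3 + \frac{v}{7}$
$\frac{1}{h{\left(q{\left(48 \right)} \right)} + R{\left(810 \right)}} = \frac{1}{\frac{1}{\left(-2\right) 48} + \left(-3 + \frac{1}{7} \cdot 810\right)} = \frac{1}{\frac{1}{-96} + \left(-3 + \frac{810}{7}\right)} = \frac{1}{- \frac{1}{96} + \frac{789}{7}} = \frac{1}{\frac{75737}{672}} = \frac{672}{75737}$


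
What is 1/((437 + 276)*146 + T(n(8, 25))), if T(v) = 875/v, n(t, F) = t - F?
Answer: 17/1768791 ≈ 9.6111e-6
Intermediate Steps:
1/((437 + 276)*146 + T(n(8, 25))) = 1/((437 + 276)*146 + 875/(8 - 1*25)) = 1/(713*146 + 875/(8 - 25)) = 1/(104098 + 875/(-17)) = 1/(104098 + 875*(-1/17)) = 1/(104098 - 875/17) = 1/(1768791/17) = 17/1768791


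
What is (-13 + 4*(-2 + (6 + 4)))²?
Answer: 361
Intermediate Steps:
(-13 + 4*(-2 + (6 + 4)))² = (-13 + 4*(-2 + 10))² = (-13 + 4*8)² = (-13 + 32)² = 19² = 361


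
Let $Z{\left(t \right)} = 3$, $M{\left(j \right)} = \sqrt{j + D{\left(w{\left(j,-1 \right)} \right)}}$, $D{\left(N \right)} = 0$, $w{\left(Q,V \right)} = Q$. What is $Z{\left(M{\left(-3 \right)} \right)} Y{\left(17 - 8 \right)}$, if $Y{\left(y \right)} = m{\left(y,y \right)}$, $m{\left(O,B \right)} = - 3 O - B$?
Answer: $-108$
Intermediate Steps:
$m{\left(O,B \right)} = - B - 3 O$
$Y{\left(y \right)} = - 4 y$ ($Y{\left(y \right)} = - y - 3 y = - 4 y$)
$M{\left(j \right)} = \sqrt{j}$ ($M{\left(j \right)} = \sqrt{j + 0} = \sqrt{j}$)
$Z{\left(M{\left(-3 \right)} \right)} Y{\left(17 - 8 \right)} = 3 \left(- 4 \left(17 - 8\right)\right) = 3 \left(\left(-4\right) 9\right) = 3 \left(-36\right) = -108$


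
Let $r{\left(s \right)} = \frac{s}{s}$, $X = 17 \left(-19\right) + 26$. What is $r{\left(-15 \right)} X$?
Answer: $-297$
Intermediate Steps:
$X = -297$ ($X = -323 + 26 = -297$)
$r{\left(s \right)} = 1$
$r{\left(-15 \right)} X = 1 \left(-297\right) = -297$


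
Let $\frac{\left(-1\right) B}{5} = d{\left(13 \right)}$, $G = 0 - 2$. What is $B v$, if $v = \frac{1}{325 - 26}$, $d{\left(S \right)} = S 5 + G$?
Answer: $- \frac{315}{299} \approx -1.0535$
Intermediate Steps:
$G = -2$
$d{\left(S \right)} = -2 + 5 S$ ($d{\left(S \right)} = S 5 - 2 = 5 S - 2 = -2 + 5 S$)
$B = -315$ ($B = - 5 \left(-2 + 5 \cdot 13\right) = - 5 \left(-2 + 65\right) = \left(-5\right) 63 = -315$)
$v = \frac{1}{299} \approx 0.0033445$
$B v = \left(-315\right) \frac{1}{299} = - \frac{315}{299}$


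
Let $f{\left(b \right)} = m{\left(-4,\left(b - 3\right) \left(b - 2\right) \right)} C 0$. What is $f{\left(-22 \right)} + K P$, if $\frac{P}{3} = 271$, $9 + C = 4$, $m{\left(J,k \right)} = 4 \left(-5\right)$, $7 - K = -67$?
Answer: $60162$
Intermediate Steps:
$K = 74$ ($K = 7 - -67 = 7 + 67 = 74$)
$m{\left(J,k \right)} = -20$
$C = -5$ ($C = -9 + 4 = -5$)
$P = 813$ ($P = 3 \cdot 271 = 813$)
$f{\left(b \right)} = 0$ ($f{\left(b \right)} = \left(-20\right) \left(-5\right) 0 = 100 \cdot 0 = 0$)
$f{\left(-22 \right)} + K P = 0 + 74 \cdot 813 = 0 + 60162 = 60162$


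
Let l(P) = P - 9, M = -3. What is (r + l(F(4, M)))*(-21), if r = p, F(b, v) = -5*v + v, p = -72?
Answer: 1449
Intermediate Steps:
F(b, v) = -4*v
l(P) = -9 + P
r = -72
(r + l(F(4, M)))*(-21) = (-72 + (-9 - 4*(-3)))*(-21) = (-72 + (-9 + 12))*(-21) = (-72 + 3)*(-21) = -69*(-21) = 1449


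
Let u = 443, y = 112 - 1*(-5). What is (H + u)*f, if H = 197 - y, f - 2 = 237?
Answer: 124997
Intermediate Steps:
f = 239 (f = 2 + 237 = 239)
y = 117 (y = 112 + 5 = 117)
H = 80 (H = 197 - 1*117 = 197 - 117 = 80)
(H + u)*f = (80 + 443)*239 = 523*239 = 124997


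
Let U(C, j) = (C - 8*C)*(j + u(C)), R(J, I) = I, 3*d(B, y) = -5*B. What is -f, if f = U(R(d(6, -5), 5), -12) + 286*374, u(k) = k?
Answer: -107209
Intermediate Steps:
d(B, y) = -5*B/3 (d(B, y) = (-5*B)/3 = -5*B/3)
U(C, j) = -7*C*(C + j) (U(C, j) = (C - 8*C)*(j + C) = (-7*C)*(C + j) = -7*C*(C + j))
f = 107209 (f = -7*5*(5 - 12) + 286*374 = -7*5*(-7) + 106964 = 245 + 106964 = 107209)
-f = -1*107209 = -107209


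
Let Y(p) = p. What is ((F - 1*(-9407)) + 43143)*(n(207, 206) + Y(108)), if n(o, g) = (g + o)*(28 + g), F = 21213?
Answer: 7136570250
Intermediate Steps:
n(o, g) = (28 + g)*(g + o)
((F - 1*(-9407)) + 43143)*(n(207, 206) + Y(108)) = ((21213 - 1*(-9407)) + 43143)*((206² + 28*206 + 28*207 + 206*207) + 108) = ((21213 + 9407) + 43143)*((42436 + 5768 + 5796 + 42642) + 108) = (30620 + 43143)*(96642 + 108) = 73763*96750 = 7136570250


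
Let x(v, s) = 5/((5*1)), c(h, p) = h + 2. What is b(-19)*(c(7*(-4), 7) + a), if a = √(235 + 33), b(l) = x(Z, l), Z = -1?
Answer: -26 + 2*√67 ≈ -9.6293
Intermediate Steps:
c(h, p) = 2 + h
x(v, s) = 1 (x(v, s) = 5/5 = 5*(⅕) = 1)
b(l) = 1
a = 2*√67 (a = √268 = 2*√67 ≈ 16.371)
b(-19)*(c(7*(-4), 7) + a) = 1*((2 + 7*(-4)) + 2*√67) = 1*((2 - 28) + 2*√67) = 1*(-26 + 2*√67) = -26 + 2*√67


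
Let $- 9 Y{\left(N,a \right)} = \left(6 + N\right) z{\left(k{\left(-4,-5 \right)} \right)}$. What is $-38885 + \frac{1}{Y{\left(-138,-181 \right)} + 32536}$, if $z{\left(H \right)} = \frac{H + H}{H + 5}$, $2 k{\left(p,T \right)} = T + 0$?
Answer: $- \frac{3792065197}{97520} \approx -38885.0$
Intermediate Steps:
$k{\left(p,T \right)} = \frac{T}{2}$ ($k{\left(p,T \right)} = \frac{T + 0}{2} = \frac{T}{2}$)
$z{\left(H \right)} = \frac{2 H}{5 + H}$
$Y{\left(N,a \right)} = \frac{4}{3} + \frac{2 N}{9}$ ($Y{\left(N,a \right)} = - \frac{\left(6 + N\right) \frac{2 \cdot \frac{1}{2} \left(-5\right)}{5 + \frac{1}{2} \left(-5\right)}}{9} = - \frac{\left(6 + N\right) 2 \left(- \frac{5}{2}\right) \frac{1}{5 - \frac{5}{2}}}{9} = - \frac{\left(6 + N\right) 2 \left(- \frac{5}{2}\right) \frac{1}{\frac{5}{2}}}{9} = - \frac{\left(6 + N\right) 2 \left(- \frac{5}{2}\right) \frac{2}{5}}{9} = - \frac{\left(6 + N\right) \left(-2\right)}{9} = - \frac{-12 - 2 N}{9} = \frac{4}{3} + \frac{2 N}{9}$)
$-38885 + \frac{1}{Y{\left(-138,-181 \right)} + 32536} = -38885 + \frac{1}{\left(\frac{4}{3} + \frac{2}{9} \left(-138\right)\right) + 32536} = -38885 + \frac{1}{\left(\frac{4}{3} - \frac{92}{3}\right) + 32536} = -38885 + \frac{1}{- \frac{88}{3} + 32536} = -38885 + \frac{1}{\frac{97520}{3}} = -38885 + \frac{3}{97520} = - \frac{3792065197}{97520}$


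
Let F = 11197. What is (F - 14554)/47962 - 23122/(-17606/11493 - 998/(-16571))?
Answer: 26400544486596351/1680342746693 ≈ 15711.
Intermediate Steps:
(F - 14554)/47962 - 23122/(-17606/11493 - 998/(-16571)) = (11197 - 14554)/47962 - 23122/(-17606/11493 - 998/(-16571)) = -3357*1/47962 - 23122/(-17606*1/11493 - 998*(-1/16571)) = -3357/47962 - 23122/(-17606/11493 + 998/16571) = -3357/47962 - 23122/(-280279012/190450503) = -3357/47962 - 23122*(-190450503/280279012) = -3357/47962 + 2201798265183/140139506 = 26400544486596351/1680342746693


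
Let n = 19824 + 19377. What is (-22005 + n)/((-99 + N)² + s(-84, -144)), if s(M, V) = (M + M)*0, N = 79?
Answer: 4299/100 ≈ 42.990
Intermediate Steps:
n = 39201
s(M, V) = 0 (s(M, V) = (2*M)*0 = 0)
(-22005 + n)/((-99 + N)² + s(-84, -144)) = (-22005 + 39201)/((-99 + 79)² + 0) = 17196/((-20)² + 0) = 17196/(400 + 0) = 17196/400 = 17196*(1/400) = 4299/100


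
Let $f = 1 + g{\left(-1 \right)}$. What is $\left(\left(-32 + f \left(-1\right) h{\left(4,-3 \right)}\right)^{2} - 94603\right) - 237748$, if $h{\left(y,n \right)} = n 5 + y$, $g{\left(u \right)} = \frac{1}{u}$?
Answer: $-331327$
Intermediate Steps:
$h{\left(y,n \right)} = y + 5 n$ ($h{\left(y,n \right)} = 5 n + y = y + 5 n$)
$f = 0$ ($f = 1 + \frac{1}{-1} = 1 - 1 = 0$)
$\left(\left(-32 + f \left(-1\right) h{\left(4,-3 \right)}\right)^{2} - 94603\right) - 237748 = \left(\left(-32 + 0 \left(-1\right) \left(4 + 5 \left(-3\right)\right)\right)^{2} - 94603\right) - 237748 = \left(\left(-32 + 0 \left(4 - 15\right)\right)^{2} - 94603\right) - 237748 = \left(\left(-32 + 0 \left(-11\right)\right)^{2} - 94603\right) - 237748 = \left(\left(-32 + 0\right)^{2} - 94603\right) - 237748 = \left(\left(-32\right)^{2} - 94603\right) - 237748 = \left(1024 - 94603\right) - 237748 = -93579 - 237748 = -331327$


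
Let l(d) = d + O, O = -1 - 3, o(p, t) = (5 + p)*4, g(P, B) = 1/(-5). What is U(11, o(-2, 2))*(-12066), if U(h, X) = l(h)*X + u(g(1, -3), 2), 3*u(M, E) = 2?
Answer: -1021588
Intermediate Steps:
g(P, B) = -1/5
o(p, t) = 20 + 4*p
u(M, E) = 2/3 (u(M, E) = (1/3)*2 = 2/3)
O = -4
l(d) = -4 + d (l(d) = d - 4 = -4 + d)
U(h, X) = 2/3 + X*(-4 + h) (U(h, X) = (-4 + h)*X + 2/3 = X*(-4 + h) + 2/3 = 2/3 + X*(-4 + h))
U(11, o(-2, 2))*(-12066) = (2/3 + (20 + 4*(-2))*(-4 + 11))*(-12066) = (2/3 + (20 - 8)*7)*(-12066) = (2/3 + 12*7)*(-12066) = (2/3 + 84)*(-12066) = (254/3)*(-12066) = -1021588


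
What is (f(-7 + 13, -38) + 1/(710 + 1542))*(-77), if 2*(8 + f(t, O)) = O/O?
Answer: 1300453/2252 ≈ 577.47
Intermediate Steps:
f(t, O) = -15/2 (f(t, O) = -8 + (O/O)/2 = -8 + (½)*1 = -8 + ½ = -15/2)
(f(-7 + 13, -38) + 1/(710 + 1542))*(-77) = (-15/2 + 1/(710 + 1542))*(-77) = (-15/2 + 1/2252)*(-77) = -16889/2252*(-77) = 1300453/2252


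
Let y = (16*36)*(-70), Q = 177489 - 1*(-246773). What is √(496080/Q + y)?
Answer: 6*I*√50398046917730/212131 ≈ 200.8*I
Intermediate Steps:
Q = 424262 (Q = 177489 + 246773 = 424262)
y = -40320 (y = 576*(-70) = -40320)
√(496080/Q + y) = √(496080/424262 - 40320) = √(496080*(1/424262) - 40320) = √(248040/212131 - 40320) = √(-8552873880/212131) = 6*I*√50398046917730/212131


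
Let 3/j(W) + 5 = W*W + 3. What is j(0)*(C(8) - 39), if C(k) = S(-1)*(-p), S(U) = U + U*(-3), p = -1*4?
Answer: 93/2 ≈ 46.500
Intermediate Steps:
j(W) = 3/(-2 + W²) (j(W) = 3/(-5 + (W*W + 3)) = 3/(-5 + (W² + 3)) = 3/(-5 + (3 + W²)) = 3/(-2 + W²))
p = -4
S(U) = -2*U (S(U) = U - 3*U = -2*U)
C(k) = 8 (C(k) = (-2*(-1))*(-1*(-4)) = 2*4 = 8)
j(0)*(C(8) - 39) = (3/(-2 + 0²))*(8 - 39) = (3/(-2 + 0))*(-31) = (3/(-2))*(-31) = (3*(-½))*(-31) = -3/2*(-31) = 93/2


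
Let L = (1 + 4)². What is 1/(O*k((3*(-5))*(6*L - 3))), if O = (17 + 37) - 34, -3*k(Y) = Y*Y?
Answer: -1/32413500 ≈ -3.0851e-8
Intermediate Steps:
L = 25 (L = 5² = 25)
k(Y) = -Y²/3 (k(Y) = -Y*Y/3 = -Y²/3)
O = 20 (O = 54 - 34 = 20)
1/(O*k((3*(-5))*(6*L - 3))) = 1/(20*(-225*(6*25 - 3)²/3)) = 1/(20*(-225*(150 - 3)²/3)) = 1/(20*(-(-15*147)²/3)) = 1/(20*(-⅓*(-2205)²)) = 1/(20*(-⅓*4862025)) = 1/(20*(-1620675)) = 1/(-32413500) = -1/32413500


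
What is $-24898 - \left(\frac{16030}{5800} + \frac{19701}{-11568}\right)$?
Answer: $- \frac{13921562837}{559120} \approx -24899.0$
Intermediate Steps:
$-24898 - \left(\frac{16030}{5800} + \frac{19701}{-11568}\right) = -24898 - \left(16030 \cdot \frac{1}{5800} + 19701 \left(- \frac{1}{11568}\right)\right) = -24898 - \left(\frac{1603}{580} - \frac{6567}{3856}\right) = -24898 - \frac{593077}{559120} = - \frac{13921562837}{559120}$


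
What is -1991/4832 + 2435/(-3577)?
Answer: -18887727/17284064 ≈ -1.0928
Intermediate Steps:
-1991/4832 + 2435/(-3577) = -1991*1/4832 + 2435*(-1/3577) = -1991/4832 - 2435/3577 = -18887727/17284064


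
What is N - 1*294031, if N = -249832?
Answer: -543863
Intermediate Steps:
N - 1*294031 = -249832 - 1*294031 = -249832 - 294031 = -543863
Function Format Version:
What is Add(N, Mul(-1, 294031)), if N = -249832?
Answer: -543863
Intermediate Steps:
Add(N, Mul(-1, 294031)) = Add(-249832, Mul(-1, 294031)) = Add(-249832, -294031) = -543863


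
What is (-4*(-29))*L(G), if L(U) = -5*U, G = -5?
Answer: 2900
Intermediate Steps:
(-4*(-29))*L(G) = (-4*(-29))*(-5*(-5)) = 116*25 = 2900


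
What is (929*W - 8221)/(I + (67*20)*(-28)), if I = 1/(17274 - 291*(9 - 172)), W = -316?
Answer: 19527601995/2427806639 ≈ 8.0433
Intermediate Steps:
I = 1/64707 (I = 1/(17274 - 291*(-163)) = 1/(17274 + 47433) = 1/64707 ≈ 1.5454e-5)
(929*W - 8221)/(I + (67*20)*(-28)) = (929*(-316) - 8221)/(1/64707 + (67*20)*(-28)) = (-293564 - 8221)/(1/64707 + 1340*(-28)) = -301785/(1/64707 - 37520) = -301785/(-2427806639/64707) = -301785*(-64707/2427806639) = 19527601995/2427806639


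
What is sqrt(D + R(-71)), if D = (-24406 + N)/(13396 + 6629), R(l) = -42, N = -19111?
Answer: I*sqrt(78726463)/1335 ≈ 6.6463*I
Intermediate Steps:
D = -43517/20025 (D = (-24406 - 19111)/(13396 + 6629) = -43517/20025 ≈ -2.1731)
sqrt(D + R(-71)) = sqrt(-43517/20025 - 42) = sqrt(-884567/20025) = I*sqrt(78726463)/1335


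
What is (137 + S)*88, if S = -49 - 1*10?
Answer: 6864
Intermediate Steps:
S = -59 (S = -49 - 10 = -59)
(137 + S)*88 = (137 - 59)*88 = 78*88 = 6864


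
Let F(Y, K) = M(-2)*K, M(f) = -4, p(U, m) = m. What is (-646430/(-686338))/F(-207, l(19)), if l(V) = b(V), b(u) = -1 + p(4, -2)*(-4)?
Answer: -323215/9608732 ≈ -0.033638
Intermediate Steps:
b(u) = 7 (b(u) = -1 - 2*(-4) = -1 + 8 = 7)
l(V) = 7
F(Y, K) = -4*K
(-646430/(-686338))/F(-207, l(19)) = (-646430/(-686338))/((-4*7)) = -646430*(-1/686338)/(-28) = (323215/343169)*(-1/28) = -323215/9608732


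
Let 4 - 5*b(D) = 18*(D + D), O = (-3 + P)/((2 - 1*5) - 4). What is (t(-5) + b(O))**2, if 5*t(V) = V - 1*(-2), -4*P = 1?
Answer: 484/49 ≈ 9.8775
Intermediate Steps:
P = -1/4 (P = -1/4*1 = -1/4 ≈ -0.25000)
t(V) = 2/5 + V/5 (t(V) = (V - 1*(-2))/5 = (V + 2)/5 = (2 + V)/5 = 2/5 + V/5)
O = 13/28 (O = (-3 - 1/4)/((2 - 1*5) - 4) = -13/(4*((2 - 5) - 4)) = -13/(4*(-3 - 4)) = -13/4/(-7) = -13/4*(-1/7) = 13/28 ≈ 0.46429)
b(D) = 4/5 - 36*D/5 (b(D) = 4/5 - 18*(D + D)/5 = 4/5 - 18*2*D/5 = 4/5 - 36*D/5)
(t(-5) + b(O))**2 = ((2/5 + (1/5)*(-5)) + (4/5 - 36/5*13/28))**2 = ((2/5 - 1) + (4/5 - 117/35))**2 = (-3/5 - 89/35)**2 = (-22/7)**2 = 484/49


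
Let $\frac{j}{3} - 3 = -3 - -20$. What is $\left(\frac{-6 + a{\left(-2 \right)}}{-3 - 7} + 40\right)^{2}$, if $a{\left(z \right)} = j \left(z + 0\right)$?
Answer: $\frac{69169}{25} \approx 2766.8$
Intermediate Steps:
$j = 60$ ($j = 9 + 3 \left(-3 - -20\right) = 9 + 3 \left(-3 + 20\right) = 9 + 3 \cdot 17 = 9 + 51 = 60$)
$a{\left(z \right)} = 60 z$ ($a{\left(z \right)} = 60 \left(z + 0\right) = 60 z$)
$\left(\frac{-6 + a{\left(-2 \right)}}{-3 - 7} + 40\right)^{2} = \left(\frac{-6 + 60 \left(-2\right)}{-3 - 7} + 40\right)^{2} = \left(\frac{-6 - 120}{-10} + 40\right)^{2} = \left(\left(-126\right) \left(- \frac{1}{10}\right) + 40\right)^{2} = \left(\frac{63}{5} + 40\right)^{2} = \left(\frac{263}{5}\right)^{2} = \frac{69169}{25}$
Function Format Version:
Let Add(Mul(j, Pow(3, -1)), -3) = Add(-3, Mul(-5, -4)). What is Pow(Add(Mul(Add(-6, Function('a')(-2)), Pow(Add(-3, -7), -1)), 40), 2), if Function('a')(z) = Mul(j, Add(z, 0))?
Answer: Rational(69169, 25) ≈ 2766.8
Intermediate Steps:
j = 60 (j = Add(9, Mul(3, Add(-3, Mul(-5, -4)))) = Add(9, Mul(3, Add(-3, 20))) = Add(9, Mul(3, 17)) = Add(9, 51) = 60)
Function('a')(z) = Mul(60, z) (Function('a')(z) = Mul(60, Add(z, 0)) = Mul(60, z))
Pow(Add(Mul(Add(-6, Function('a')(-2)), Pow(Add(-3, -7), -1)), 40), 2) = Pow(Add(Mul(Add(-6, Mul(60, -2)), Pow(Add(-3, -7), -1)), 40), 2) = Pow(Add(Mul(Add(-6, -120), Pow(-10, -1)), 40), 2) = Pow(Add(Mul(-126, Rational(-1, 10)), 40), 2) = Pow(Add(Rational(63, 5), 40), 2) = Pow(Rational(263, 5), 2) = Rational(69169, 25)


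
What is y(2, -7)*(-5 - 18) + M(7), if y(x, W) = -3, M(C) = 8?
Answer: 77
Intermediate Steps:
y(2, -7)*(-5 - 18) + M(7) = -3*(-5 - 18) + 8 = -3*(-23) + 8 = 69 + 8 = 77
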